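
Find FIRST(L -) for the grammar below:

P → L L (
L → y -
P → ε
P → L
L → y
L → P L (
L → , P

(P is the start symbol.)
{ ',', 'y' }

FIRST sets of the non-terminals involved (from the grammar, by fixed-point iteration):
  FIRST(L) = { ',', 'y' }

To compute FIRST(L -), process the symbols left to right:
Symbol L is a non-terminal. Add FIRST(L) \ {ε} = { ',', 'y' }
L is not nullable (ε ∉ FIRST(L)), so stop here.
FIRST(L -) = { ',', 'y' }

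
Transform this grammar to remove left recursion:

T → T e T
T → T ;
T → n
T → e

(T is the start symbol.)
T is directly left-recursive. The standard transformation for
  A → A α₁ | ... | A α_m | β₁ | ... | β_n
is
  A  → β₁ A' | ... | β_n A'
  A' → α₁ A' | ... | α_m A' | ε

T → n becomes T → n T'
T → e becomes T → e T'
T → T e T becomes T' → e T T'
T → T ; becomes T' → ; T'
Add T' → ε

Resulting grammar:
T → n T'
T → e T'
T' → e T T'
T' → ; T'
T' → ε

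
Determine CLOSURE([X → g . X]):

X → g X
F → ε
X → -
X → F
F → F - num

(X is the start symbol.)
{ [F → . F - num], [F → .], [X → . -], [X → . F], [X → . g X], [X → g . X] }

Start with: [X → g . X]
  [X → g . X] has the dot before X: add [X → . g X], [X → . -], [X → . F]
  [X → . F] has the dot before F: add [F → .], [F → . F - num]
No further items can be added.

CLOSURE = { [F → . F - num], [F → .], [X → . -], [X → . F], [X → . g X], [X → g . X] }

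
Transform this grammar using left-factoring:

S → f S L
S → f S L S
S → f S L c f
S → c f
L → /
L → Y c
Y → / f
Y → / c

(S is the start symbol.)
Left-factoring transforms A → αβ₁ | αβ₂ into A → αA' and A' → β₁ | β₂
(α is the longest common prefix among the alternatives). Repeat until
no nonterminal has two alternatives with a common prefix.

Round 1: S has alternatives sharing prefix 'f S L'. Introduce S': S → f S L S'
  Add: S' → ε
  Add: S' → S
  Add: S' → c f

Round 2: Y has alternatives sharing prefix '/'. Introduce Y': Y → / Y'
  Add: Y' → f
  Add: Y' → c

No remaining common prefixes — done.

Resulting grammar:
S → f S L S'
S' → ε
S' → S
S' → c f
S → c f
L → /
L → Y c
Y → / Y'
Y' → f
Y' → c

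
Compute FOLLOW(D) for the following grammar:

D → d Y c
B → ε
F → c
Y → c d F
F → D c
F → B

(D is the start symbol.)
D is the start symbol, so $ ∈ FOLLOW(D).
In F → D c: D is followed by c, add FIRST(c) \ {ε} = { 'c' }

Taking the union: FOLLOW(D) = { $, 'c' }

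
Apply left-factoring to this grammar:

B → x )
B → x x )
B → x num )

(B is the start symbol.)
Left-factoring transforms A → αβ₁ | αβ₂ into A → αA' and A' → β₁ | β₂
(α is the longest common prefix among the alternatives). Repeat until
no nonterminal has two alternatives with a common prefix.

Round 1: B has alternatives sharing prefix 'x'. Introduce B': B → x B'
  Add: B' → )
  Add: B' → x )
  Add: B' → num )

No remaining common prefixes — done.

Resulting grammar:
B → x B'
B' → )
B' → x )
B' → num )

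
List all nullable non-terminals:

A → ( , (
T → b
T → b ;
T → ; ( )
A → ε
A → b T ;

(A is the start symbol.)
{ 'A' }

A non-terminal is nullable if it can derive ε (the empty string): either it has an ε-production, or it has a production whose right-hand side consists entirely of nullable non-terminals.

ε-productions: A → ε
So A is immediately nullable.
No further non-terminal can be added: every production for the remaining non-terminals contains a terminal or a non-nullable non-terminal.
Nullable = { 'A' }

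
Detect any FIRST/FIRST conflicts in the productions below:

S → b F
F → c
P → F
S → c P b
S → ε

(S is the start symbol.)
No FIRST/FIRST conflicts.

A FIRST/FIRST conflict occurs when two productions N → α and N → β for the same non-terminal have FIRST(α) ∩ FIRST(β) ≠ ∅ (with ε ∈ FIRST of a nullable right-hand side, so two nullable alternatives also conflict).

Productions for S:
  S → b F: FIRST = { 'b' }
  S → c P b: FIRST = { 'c' }
  S → ε: FIRST = { ε }
F, P have only one production, so no FIRST/FIRST conflict is possible there.

All alternatives of each non-terminal have pairwise disjoint FIRST sets.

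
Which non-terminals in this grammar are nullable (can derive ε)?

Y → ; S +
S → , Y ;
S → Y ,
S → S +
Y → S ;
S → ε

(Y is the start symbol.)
ε-productions: S → ε
So S is immediately nullable.
No further non-terminal can be added: every production for the remaining non-terminals contains a terminal or a non-nullable non-terminal.
Nullable = { 'S' }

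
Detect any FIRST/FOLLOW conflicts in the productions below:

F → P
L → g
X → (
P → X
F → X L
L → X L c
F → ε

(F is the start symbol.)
A FIRST/FOLLOW conflict occurs when a non-terminal N has a nullable alternative N → β (β ⇒* ε) and another alternative N → α with FIRST(α) ∩ FOLLOW(N) ≠ ∅: on such a lookahead the parser cannot decide between expanding α and letting N vanish via β.

Nullable non-terminals: F.
FIRST sets used below: FIRST(P) = { '(' }, FIRST(X) = { '(' }

F: nullable alternative(s) F → ε; FOLLOW(F) = { $ }
  F → P: FIRST \ {ε} = { '(' } — disjoint from FOLLOW(F)
  F → X L: FIRST \ {ε} = { '(' } — disjoint from FOLLOW(F)
  F → ε: FIRST \ {ε} = { } — this is the only nullable alternative, skip

L, P, X have no nullable alternative, so no FIRST/FOLLOW check is needed there.

No FIRST/FOLLOW conflicts found.

Answer: No FIRST/FOLLOW conflicts.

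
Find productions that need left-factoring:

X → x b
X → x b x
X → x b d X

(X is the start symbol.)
Yes, X has productions with common prefix 'x b'

Left-factoring is needed when two productions for the same non-terminal
share a common prefix on the right-hand side.

Productions for X:
  X → x b
  X → x b x
  X → x b d X

Found common prefix 'x b' in productions for X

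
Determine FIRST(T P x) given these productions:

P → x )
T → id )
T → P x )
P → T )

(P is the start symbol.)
{ 'id', 'x' }

FIRST sets of the non-terminals involved (from the grammar, by fixed-point iteration):
  FIRST(T) = { 'id', 'x' }

To compute FIRST(T P x), process the symbols left to right:
Symbol T is a non-terminal. Add FIRST(T) \ {ε} = { 'id', 'x' }
T is not nullable (ε ∉ FIRST(T)), so stop here.
FIRST(T P x) = { 'id', 'x' }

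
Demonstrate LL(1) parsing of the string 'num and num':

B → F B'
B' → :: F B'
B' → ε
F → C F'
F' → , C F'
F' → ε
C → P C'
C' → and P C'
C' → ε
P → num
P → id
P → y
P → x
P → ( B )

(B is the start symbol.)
LL(1) parsing maintains a stack (initially the start symbol over $) and the input. At each step: if the stack top is a terminal, match it against the current input token; if it is a non-terminal N, replace it with the RHS of M[N, lookahead] (the unique production whose predict set contains the lookahead).

Stack is shown with the top on the left.

Stack             Input          Action
---------------------------------------
B $               num and num $  output B → F B'
F B' $            num and num $  output F → C F'
C F' B' $         num and num $  output C → P C'
P C' F' B' $      num and num $  output P → num
num C' F' B' $    num and num $  match 'num'
C' F' B' $        and num $      output C' → and P C'
and P C' F' B' $  and num $      match 'and'
P C' F' B' $      num $          output P → num
num C' F' B' $    num $          match 'num'
C' F' B' $        $              output C' → ε
F' B' $           $              output F' → ε
B' $              $              output B' → ε
$                 $              accept

The string is accepted.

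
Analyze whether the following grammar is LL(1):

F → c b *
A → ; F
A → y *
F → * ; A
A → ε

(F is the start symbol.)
A grammar is LL(1) if for each non-terminal N with multiple productions, the predict sets of those productions are pairwise disjoint, where PREDICT(N → α) = (FIRST(α) \ {ε}) ∪ (FOLLOW(N) if α ⇒* ε).

Relevant sets:
  FOLLOW(A) = { $ }

For F:
  PREDICT(F → c b '*') = { 'c' }
  PREDICT(F → '*' ';' A) = { '*' }
For A:
  PREDICT(A → ';' F) = { ';' }
  PREDICT(A → y '*') = { 'y' }
  PREDICT(A → ε) = { $ }

All predict sets are disjoint. The grammar IS LL(1).

Answer: Yes, the grammar is LL(1).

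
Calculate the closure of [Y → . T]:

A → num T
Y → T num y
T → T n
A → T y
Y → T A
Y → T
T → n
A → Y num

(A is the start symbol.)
{ [T → . T n], [T → . n], [Y → . T] }

To compute CLOSURE, for each item [A → α.Bβ] where B is a non-terminal, add [B → .γ] for all productions B → γ; repeat for the newly added items until nothing changes.

Start with: [Y → . T]
  [Y → . T] has the dot before T: add [T → . T n], [T → . n]
No further items can be added.

CLOSURE = { [T → . T n], [T → . n], [Y → . T] }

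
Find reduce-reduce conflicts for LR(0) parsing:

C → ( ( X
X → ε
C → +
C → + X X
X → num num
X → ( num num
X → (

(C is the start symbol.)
Yes — I2: [C → + .] vs [X → .]

A reduce-reduce conflict occurs when an LR(0) state has two complete items [A → α .] and [B → β .] — both call for a reduction, and with no lookahead the parser cannot choose between them.

Augment with C' → C and build the canonical LR(0) collection (I0 = CLOSURE({[C' → . C]}), then GOTO on every symbol after a dot until no new states appear). It has 13 states:
  I0: { [C → . ( ( X], [C → . + X X], [C → . +], [C' → . C] }  — shift
  I1: { [C → ( . ( X] }  — shift
  I2: { [C → + . X X], [C → + .], [X → . ( num num], [X → . (], [X → . num num], [X → .] }  — shift, 2 reduces
  I3: { [C' → C .] }  — accept
  I4: { [X → ( . num num], [X → ( .] }  — shift, reduce
  I5: { [C → + X . X], [X → . ( num num], [X → . (], [X → . num num], [X → .] }  — shift, reduce
  I6: { [X → num . num] }  — shift
  I7: { [X → num num .] }  — reduce
  I8: { [C → + X X .] }  — reduce
  I9: { [X → ( num . num] }  — shift
  I10: { [X → ( num num .] }  — reduce
  I11: { [C → ( ( . X], [X → . ( num num], [X → . (], [X → . num num], [X → .] }  — shift, reduce
  I12: { [C → ( ( X .] }  — reduce

I2 contains complete items [C → + .], [X → .] — reduce-reduce conflict.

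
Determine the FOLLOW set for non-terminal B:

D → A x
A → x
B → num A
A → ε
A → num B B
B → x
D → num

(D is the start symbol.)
{ 'num', 'x' }

In A → num B B: B is followed by B, add FIRST(B) \ {ε} = { 'num', 'x' }
In A → num B B: B is at the end, add FOLLOW(A)

The FOLLOW sets referred to above (computed the same way, to a fixed point):
  FOLLOW(A) = { 'num', 'x' }

Taking the union: FOLLOW(B) = { 'num', 'x' }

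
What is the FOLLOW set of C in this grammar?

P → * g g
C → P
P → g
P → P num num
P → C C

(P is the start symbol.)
{ $, '*', 'g', 'num' }

In P → C C: C is followed by C, add FIRST(C) \ {ε} = { '*', 'g' }
In P → C C: C is at the end, add FOLLOW(P)

The FOLLOW sets referred to above (computed the same way, to a fixed point):
  FOLLOW(P) = { $, '*', 'g', 'num' }

Taking the union: FOLLOW(C) = { $, '*', 'g', 'num' }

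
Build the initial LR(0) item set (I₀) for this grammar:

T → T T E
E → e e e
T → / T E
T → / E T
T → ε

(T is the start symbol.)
First, augment the grammar with T' → T
I₀ = CLOSURE({ [T' → . T] }):
  [T' → . T] has the dot before T: add [T → . T T E], [T → . / T E], [T → . / E T], [T → .]
No further items can be added.

I₀ = { [T → . / E T], [T → . / T E], [T → . T T E], [T → .], [T' → . T] }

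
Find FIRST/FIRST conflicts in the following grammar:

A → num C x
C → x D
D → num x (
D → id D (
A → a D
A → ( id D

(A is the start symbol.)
A FIRST/FIRST conflict occurs when two productions N → α and N → β for the same non-terminal have FIRST(α) ∩ FIRST(β) ≠ ∅ (with ε ∈ FIRST of a nullable right-hand side, so two nullable alternatives also conflict).

Productions for A:
  A → num C x: FIRST = { 'num' }
  A → a D: FIRST = { 'a' }
  A → ( id D: FIRST = { '(' }
Productions for D:
  D → num x (: FIRST = { 'num' }
  D → id D (: FIRST = { 'id' }
C has only one production, so no FIRST/FIRST conflict is possible there.

All alternatives of each non-terminal have pairwise disjoint FIRST sets.

Answer: No FIRST/FIRST conflicts.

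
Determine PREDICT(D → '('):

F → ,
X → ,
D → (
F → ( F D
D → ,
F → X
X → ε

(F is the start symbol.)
PREDICT(D → '(') = (FIRST(RHS) \ {ε}) ∪ (FOLLOW(D) if ε ∈ FIRST(RHS), i.e. RHS ⇒* ε)
FIRST('(') = { '(' }
ε ∉ FIRST('('), so FOLLOW(D) is not added.
PREDICT(D → '(') = { '(' }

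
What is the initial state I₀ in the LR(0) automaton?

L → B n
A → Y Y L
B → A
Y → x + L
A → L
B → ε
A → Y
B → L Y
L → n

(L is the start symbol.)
First, augment the grammar with L' → L
I₀ = CLOSURE({ [L' → . L] }):
  [L' → . L] has the dot before L: add [L → . B n], [L → . n]
  [L → . B n] has the dot before B: add [B → . A], [B → .], [B → . L Y]
  [B → . A] has the dot before A: add [A → . Y Y L], [A → . L], [A → . Y]
  [A → . Y Y L] has the dot before Y: add [Y → . x + L]
No further items can be added.

I₀ = { [A → . L], [A → . Y Y L], [A → . Y], [B → . A], [B → . L Y], [B → .], [L → . B n], [L → . n], [L' → . L], [Y → . x + L] }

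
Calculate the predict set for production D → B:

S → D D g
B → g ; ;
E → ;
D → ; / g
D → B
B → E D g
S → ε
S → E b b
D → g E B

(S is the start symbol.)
PREDICT(D → B) = (FIRST(RHS) \ {ε}) ∪ (FOLLOW(D) if ε ∈ FIRST(RHS), i.e. RHS ⇒* ε)
FIRST(B) = { ';', 'g' }
FIRST(B) = { ';', 'g' }
ε ∉ FIRST(B), so FOLLOW(D) is not added.
PREDICT(D → B) = { ';', 'g' }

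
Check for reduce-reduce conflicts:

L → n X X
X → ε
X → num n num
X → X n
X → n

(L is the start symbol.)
Yes — I9: [X → X n .] vs [X → n .]

A reduce-reduce conflict occurs when an LR(0) state has two complete items [A → α .] and [B → β .] — both call for a reduction, and with no lookahead the parser cannot choose between them.

Augment with L' → L and build the canonical LR(0) collection (I0 = CLOSURE({[L' → . L]}), then GOTO on every symbol after a dot until no new states appear). It has 11 states:
  I0: { [L → . n X X], [L' → . L] }  — shift
  I1: { [L' → L .] }  — accept
  I2: { [L → n . X X], [X → . X n], [X → . n], [X → . num n num], [X → .] }  — shift, reduce
  I3: { [L → n X . X], [X → . X n], [X → . n], [X → . num n num], [X → .], [X → X . n] }  — shift, reduce
  I4: { [X → n .] }  — reduce
  I5: { [X → num . n num] }  — shift
  I6: { [X → num n . num] }  — shift
  I7: { [X → num n num .] }  — reduce
  I8: { [L → n X X .], [X → X . n] }  — shift, reduce
  I9: { [X → X n .], [X → n .] }  — 2 reduces
  I10: { [X → X n .] }  — reduce

I9 contains complete items [X → X n .], [X → n .] — reduce-reduce conflict.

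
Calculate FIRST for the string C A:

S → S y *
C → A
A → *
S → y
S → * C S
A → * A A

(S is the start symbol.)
{ '*' }

FIRST sets of the non-terminals involved (from the grammar, by fixed-point iteration):
  FIRST(C) = { '*' }

To compute FIRST(C A), process the symbols left to right:
Symbol C is a non-terminal. Add FIRST(C) \ {ε} = { '*' }
C is not nullable (ε ∉ FIRST(C)), so stop here.
FIRST(C A) = { '*' }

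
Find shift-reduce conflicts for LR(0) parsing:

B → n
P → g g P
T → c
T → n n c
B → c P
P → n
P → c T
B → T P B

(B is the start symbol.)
A shift-reduce conflict occurs when an LR(0) state has both:
  - a complete (reduce) item [A → α .] (dot at the end), and
  - a shift item [B → β . c γ] (dot before a terminal).

Augment with B' → B and build the canonical LR(0) collection (I0 = CLOSURE({[B' → . B]}), then GOTO on every symbol after a dot until no new states appear). It has 18 states:
  I0: { [B → . T P B], [B → . c P], [B → . n], [B' → . B], [T → . c], [T → . n n c] }  — shift
  I1: { [B' → B .] }  — accept
  I2: { [B → T . P B], [P → . c T], [P → . g g P], [P → . n] }  — shift
  I3: { [B → c . P], [P → . c T], [P → . g g P], [P → . n], [T → c .] }  — shift, reduce
  I4: { [B → n .], [T → n . n c] }  — shift, reduce
  I5: { [T → n n . c] }  — shift
  I6: { [T → n n c .] }  — reduce
  I7: { [B → c P .] }  — reduce
  I8: { [P → c . T], [T → . c], [T → . n n c] }  — shift
  I9: { [P → g . g P] }  — shift
  I10: { [P → n .] }  — reduce
  I11: { [P → . c T], [P → . g g P], [P → . n], [P → g g . P] }  — shift
  I12: { [P → g g P .] }  — reduce
  I13: { [P → c T .] }  — reduce
  I14: { [T → c .] }  — reduce
  I15: { [T → n . n c] }  — shift
  I16: { [B → . T P B], [B → . c P], [B → . n], [B → T P . B], [T → . c], [T → . n n c] }  — shift
  I17: { [B → T P B .] }  — reduce

I3 contains reduce item [T → c .] and shift items [P → . c T], [P → . g g P], [P → . n] — shift-reduce conflict.
I4 contains reduce item [B → n .] and shift item [T → n . n c] — shift-reduce conflict.

Answer: Yes — I3: [T → c .] vs [P → . c T]; I4: [B → n .] vs [T → n . n c]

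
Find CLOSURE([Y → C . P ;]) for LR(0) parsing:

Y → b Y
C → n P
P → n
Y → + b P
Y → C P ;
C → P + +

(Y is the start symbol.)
Start with: [Y → C . P ;]
  [Y → C . P ;] has the dot before P: add [P → . n]
No further items can be added.

CLOSURE = { [P → . n], [Y → C . P ;] }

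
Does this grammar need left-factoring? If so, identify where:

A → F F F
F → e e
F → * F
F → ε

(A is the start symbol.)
Left-factoring is needed when two productions for the same non-terminal
share a common prefix on the right-hand side.

Productions for F:
  F → e e
  F → * F
  F → ε

No common prefixes found.

Answer: No, left-factoring is not needed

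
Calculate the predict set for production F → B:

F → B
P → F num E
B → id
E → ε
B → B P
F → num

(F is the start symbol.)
{ 'id' }

PREDICT(F → B) = (FIRST(RHS) \ {ε}) ∪ (FOLLOW(F) if ε ∈ FIRST(RHS), i.e. RHS ⇒* ε)
FIRST(B) = { 'id' }
FIRST(B) = { 'id' }
ε ∉ FIRST(B), so FOLLOW(F) is not added.
PREDICT(F → B) = { 'id' }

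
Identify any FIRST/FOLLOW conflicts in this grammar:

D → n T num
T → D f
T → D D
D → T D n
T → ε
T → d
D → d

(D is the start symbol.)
A FIRST/FOLLOW conflict occurs when a non-terminal N has a nullable alternative N → β (β ⇒* ε) and another alternative N → α with FIRST(α) ∩ FOLLOW(N) ≠ ∅: on such a lookahead the parser cannot decide between expanding α and letting N vanish via β.

Nullable non-terminals: T.
FIRST sets used below: FIRST(D) = { 'd', 'n' }

T: nullable alternative(s) T → ε; FOLLOW(T) = { 'd', 'n', 'num' }
  T → D f: FIRST \ {ε} = { 'd', 'n' } — overlaps FOLLOW(T) on { 'd', 'n' }: CONFLICT
  T → D D: FIRST \ {ε} = { 'd', 'n' } — overlaps FOLLOW(T) on { 'd', 'n' }: CONFLICT
  T → ε: FIRST \ {ε} = { } — this is the only nullable alternative, skip
  T → d: FIRST \ {ε} = { 'd' } — overlaps FOLLOW(T) on { 'd' }: CONFLICT

D has no nullable alternative, so no FIRST/FOLLOW check is needed there.

So the grammar has 3 FIRST/FOLLOW conflicts (marked CONFLICT above).

Answer: Yes. T → D f with FOLLOW(T) on { 'd', 'n' }; T → D D with FOLLOW(T) on { 'd', 'n' }; T → d with FOLLOW(T) on { 'd' }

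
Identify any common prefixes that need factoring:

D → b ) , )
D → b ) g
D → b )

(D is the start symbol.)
Left-factoring is needed when two productions for the same non-terminal
share a common prefix on the right-hand side.

Productions for D:
  D → b ) , )
  D → b ) g
  D → b )

Found common prefix 'b )' in productions for D

Answer: Yes, D has productions with common prefix 'b )'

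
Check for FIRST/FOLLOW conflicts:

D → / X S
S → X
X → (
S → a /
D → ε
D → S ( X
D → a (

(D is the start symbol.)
Nullable non-terminals: D.
FIRST sets used below: FIRST(S) = { '(', 'a' }

D: nullable alternative(s) D → ε; FOLLOW(D) = { $ }
  D → / X S: FIRST \ {ε} = { '/' } — disjoint from FOLLOW(D)
  D → ε: FIRST \ {ε} = { } — this is the only nullable alternative, skip
  D → S ( X: FIRST \ {ε} = { '(', 'a' } — disjoint from FOLLOW(D)
  D → a (: FIRST \ {ε} = { 'a' } — disjoint from FOLLOW(D)

S, X have no nullable alternative, so no FIRST/FOLLOW check is needed there.

No FIRST/FOLLOW conflicts found.

Answer: No FIRST/FOLLOW conflicts.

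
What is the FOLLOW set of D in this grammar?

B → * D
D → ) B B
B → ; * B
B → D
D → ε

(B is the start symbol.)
{ $, ')', '*', ';' }

To compute FOLLOW(D), find every occurrence of D on a right-hand side N → α D β: add FIRST(β) \ {ε}, and if β is empty or nullable also add FOLLOW(N). Iterate to a fixed point.

In B → * D: D is at the end, add FOLLOW(B)
In B → D: D is at the end, add FOLLOW(B)

The FOLLOW sets referred to above (computed the same way, to a fixed point):
  FOLLOW(B) = { $, ')', '*', ';' }

Taking the union: FOLLOW(D) = { $, ')', '*', ';' }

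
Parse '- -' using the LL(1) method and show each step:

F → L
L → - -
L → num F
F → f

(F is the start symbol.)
LL(1) parsing maintains a stack (initially the start symbol over $) and the input. At each step: if the stack top is a terminal, match it against the current input token; if it is a non-terminal N, replace it with the RHS of M[N, lookahead] (the unique production whose predict set contains the lookahead).

Stack is shown with the top on the left.

Stack  Input  Action
--------------------
F $    - - $  output F → L
L $    - - $  output L → - -
- - $  - - $  match '-'
- $    - $    match '-'
$      $      accept

The string is accepted.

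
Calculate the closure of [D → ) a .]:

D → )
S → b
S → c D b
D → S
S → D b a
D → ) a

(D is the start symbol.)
{ [D → ) a .] }

To compute CLOSURE, for each item [A → α.Bβ] where B is a non-terminal, add [B → .γ] for all productions B → γ; repeat for the newly added items until nothing changes.

Start with: [D → ) a .]
The dot is at the end, so nothing is added.

CLOSURE = { [D → ) a .] }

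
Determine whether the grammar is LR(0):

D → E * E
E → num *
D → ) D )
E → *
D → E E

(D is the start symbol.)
Augment with D' → D and build the canonical LR(0) collection (I0 = CLOSURE({[D' → . D]}), then GOTO on every symbol after a dot until no new states appear). It has 12 states:
  I0: { [D → . ) D )], [D → . E * E], [D → . E E], [D' → . D], [E → . *], [E → . num *] }  — shift
  I1: { [D → ) . D )], [D → . ) D )], [D → . E * E], [D → . E E], [E → . *], [E → . num *] }  — shift
  I2: { [E → * .] }  — reduce
  I3: { [D' → D .] }  — accept
  I4: { [D → E . * E], [D → E . E], [E → . *], [E → . num *] }  — shift
  I5: { [E → num . *] }  — shift
  I6: { [E → num * .] }  — reduce
  I7: { [D → E * . E], [E → * .], [E → . *], [E → . num *] }  — shift, reduce
  I8: { [D → E E .] }  — reduce
  I9: { [D → E * E .] }  — reduce
  I10: { [D → ) D . )] }  — shift
  I11: { [D → ) D ) .] }  — reduce

Conflict in state I7:
  Shift-reduce conflict between [E → * .] and [E → . *]
So the grammar is NOT LR(0).

Answer: No. Shift-reduce conflict between [E → * .] and [E → . *]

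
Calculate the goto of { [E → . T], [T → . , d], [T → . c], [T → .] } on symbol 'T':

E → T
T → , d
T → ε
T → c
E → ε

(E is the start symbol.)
GOTO(I, 'T') = CLOSURE({ [A → αX.β] : [A → α.Xβ] ∈ I, X = 'T' })

Items with dot before 'T', with the dot advanced:
  [E → . T] → [E → T .]
Closure adds nothing (no advanced item has the dot before a non-terminal).

GOTO = { [E → T .] }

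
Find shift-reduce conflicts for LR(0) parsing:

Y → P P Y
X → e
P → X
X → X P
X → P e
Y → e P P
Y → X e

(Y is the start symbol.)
A shift-reduce conflict occurs when an LR(0) state has both:
  - a complete (reduce) item [A → α .] (dot at the end), and
  - a shift item [B → β . c γ] (dot before a terminal).

Augment with Y' → Y and build the canonical LR(0) collection (I0 = CLOSURE({[Y' → . Y]}), then GOTO on every symbol after a dot until no new states appear). It has 16 states:
  I0: { [P → . X], [X → . P e], [X → . X P], [X → . e], [Y → . P P Y], [Y → . X e], [Y → . e P P], [Y' → . Y] }  — shift
  I1: { [P → . X], [X → . P e], [X → . X P], [X → . e], [X → P . e], [Y → P . P Y] }  — shift
  I2: { [P → . X], [P → X .], [X → . P e], [X → . X P], [X → . e], [X → X . P], [Y → X . e] }  — shift, reduce
  I3: { [Y' → Y .] }  — accept
  I4: { [P → . X], [X → . P e], [X → . X P], [X → . e], [X → e .], [Y → e . P P] }  — shift, reduce
  I5: { [P → . X], [X → . P e], [X → . X P], [X → . e], [X → P . e], [Y → e P . P] }  — shift
  I6: { [P → . X], [P → X .], [X → . P e], [X → . X P], [X → . e], [X → X . P] }  — shift, reduce
  I7: { [X → e .] }  — reduce
  I8: { [X → P . e], [X → X P .] }  — shift, reduce
  I9: { [X → P e .] }  — reduce
  I10: { [X → P . e], [Y → e P P .] }  — shift, reduce
  I11: { [X → P e .], [X → e .] }  — 2 reduces
  I12: { [X → e .], [Y → X e .] }  — 2 reduces
  I13: { [P → . X], [X → . P e], [X → . X P], [X → . e], [X → P . e], [Y → . P P Y], [Y → . X e], [Y → . e P P], [Y → P P . Y] }  — shift
  I14: { [Y → P P Y .] }  — reduce
  I15: { [P → . X], [X → . P e], [X → . X P], [X → . e], [X → P e .], [X → e .], [Y → e . P P] }  — shift, 2 reduces

I2 contains reduce item [P → X .] and shift items [X → . e], [Y → X . e] — shift-reduce conflict.
I4 contains reduce item [X → e .] and shift item [X → . e] — shift-reduce conflict.
I6 contains reduce item [P → X .] and shift item [X → . e] — shift-reduce conflict.
I8 contains reduce item [X → X P .] and shift item [X → P . e] — shift-reduce conflict.
I10 contains reduce item [Y → e P P .] and shift item [X → P . e] — shift-reduce conflict.
I15 contains reduce items [X → P e .], [X → e .] and shift item [X → . e] — shift-reduce conflict.

Answer: Yes — I2: [P → X .] vs [X → . e]; I4: [X → e .] vs [X → . e]; I6: [P → X .] vs [X → . e]; I8: [X → X P .] vs [X → P . e]; I10: [Y → e P P .] vs [X → P . e]; I15: [X → P e .] vs [X → . e]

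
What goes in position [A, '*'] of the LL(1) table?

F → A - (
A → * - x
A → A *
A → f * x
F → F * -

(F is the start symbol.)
A → * - x, A → A *

To find M[A, '*'], we find productions for A where '*' is in the predict set (PREDICT(N → α) = (FIRST(α) \ {ε}) ∪ (FOLLOW(N) if α ⇒* ε)).

Relevant sets:
  FIRST(A) = { '*', 'f' }

A → * - x: PREDICT = { '*' }
  '*' is in predict set, so this production goes in M[A, '*']
A → A *: PREDICT = { '*', 'f' }
  '*' is in predict set, so this production goes in M[A, '*']
A → f * x: PREDICT = { 'f' }

M[A, '*'] = A → * - x, A → A *  (a multiply-defined cell — the grammar is not LL(1))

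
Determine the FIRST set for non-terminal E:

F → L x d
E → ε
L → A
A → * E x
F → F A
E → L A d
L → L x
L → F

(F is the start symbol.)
{ '*', ε }

To compute FIRST(E), examine every production with E on the left-hand side, reading each right-hand side left to right until a non-nullable symbol is reached.

FIRST sets of the other non-terminals involved (by the same procedure, iterated to a fixed point):
  FIRST(L) = { '*' }

From E → ε:
  - ε-production, so ε ∈ FIRST(E)
From E → L A d:
  - L is a non-terminal: add FIRST(L) \ {ε} = { '*' }
    L is not nullable, so stop

Collecting: FIRST(E) = { '*', ε }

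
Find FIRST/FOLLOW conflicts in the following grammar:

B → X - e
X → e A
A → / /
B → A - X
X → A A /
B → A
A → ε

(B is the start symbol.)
A FIRST/FOLLOW conflict occurs when a non-terminal N has a nullable alternative N → β (β ⇒* ε) and another alternative N → α with FIRST(α) ∩ FOLLOW(N) ≠ ∅: on such a lookahead the parser cannot decide between expanding α and letting N vanish via β.

Nullable non-terminals: A, B.
FIRST sets used below: FIRST(X) = { '/', 'e' }, FIRST(A) = { '/', ε }

A: nullable alternative(s) A → ε; FOLLOW(A) = { $, '-', '/' }
  A → / /: FIRST \ {ε} = { '/' } — overlaps FOLLOW(A) on { '/' }: CONFLICT
  A → ε: FIRST \ {ε} = { } — this is the only nullable alternative, skip

B: nullable alternative(s) B → A; FOLLOW(B) = { $ }
  B → X - e: FIRST \ {ε} = { '/', 'e' } — disjoint from FOLLOW(B)
  B → A - X: FIRST \ {ε} = { '-', '/' } — disjoint from FOLLOW(B)
  B → A: FIRST \ {ε} = { '/' } — this is the only nullable alternative, skip

X has no nullable alternative, so no FIRST/FOLLOW check is needed there.

So the grammar has 1 FIRST/FOLLOW conflict (marked CONFLICT above).

Answer: Yes. A → '/' '/' with FOLLOW(A) on { '/' }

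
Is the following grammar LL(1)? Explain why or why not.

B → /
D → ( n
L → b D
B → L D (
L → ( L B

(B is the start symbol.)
Yes, the grammar is LL(1).

A grammar is LL(1) if for each non-terminal N with multiple productions, the predict sets of those productions are pairwise disjoint, where PREDICT(N → α) = (FIRST(α) \ {ε}) ∪ (FOLLOW(N) if α ⇒* ε).

Relevant sets:
  FIRST(L) = { '(', 'b' }

For B:
  PREDICT(B → '/') = { '/' }
  PREDICT(B → L D '(') = { '(', 'b' }
For L:
  PREDICT(L → b D) = { 'b' }
  PREDICT(L → '(' L B) = { '(' }
D has a single production, so nothing to check there.

All predict sets are disjoint. The grammar IS LL(1).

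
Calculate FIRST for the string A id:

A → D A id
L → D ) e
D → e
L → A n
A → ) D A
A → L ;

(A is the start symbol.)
FIRST sets of the non-terminals involved (from the grammar, by fixed-point iteration):
  FIRST(A) = { ')', 'e' }

To compute FIRST(A id), process the symbols left to right:
Symbol A is a non-terminal. Add FIRST(A) \ {ε} = { ')', 'e' }
A is not nullable (ε ∉ FIRST(A)), so stop here.
FIRST(A id) = { ')', 'e' }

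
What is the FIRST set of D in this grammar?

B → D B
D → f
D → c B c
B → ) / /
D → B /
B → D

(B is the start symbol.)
To compute FIRST(D), examine every production with D on the left-hand side, reading each right-hand side left to right until a non-nullable symbol is reached.

FIRST sets of the other non-terminals involved (by the same procedure, iterated to a fixed point):
  FIRST(B) = { ')', 'c', 'f' }

From D → f:
  - f is a terminal: add 'f' and stop
From D → c B c:
  - c is a terminal: add 'c' and stop
From D → B /:
  - B is a non-terminal: add FIRST(B) \ {ε} = { ')', 'c', 'f' }
    B is not nullable, so stop

Collecting: FIRST(D) = { ')', 'c', 'f' }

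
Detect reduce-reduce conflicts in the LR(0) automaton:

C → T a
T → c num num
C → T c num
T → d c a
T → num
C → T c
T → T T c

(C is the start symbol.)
No reduce-reduce conflicts

A reduce-reduce conflict occurs when an LR(0) state has two complete items [A → α .] and [B → β .] — both call for a reduction, and with no lookahead the parser cannot choose between them.

Augment with C' → C and build the canonical LR(0) collection (I0 = CLOSURE({[C' → . C]}), then GOTO on every symbol after a dot until no new states appear). It has 15 states:
  I0: { [C → . T a], [C → . T c num], [C → . T c], [C' → . C], [T → . T T c], [T → . c num num], [T → . d c a], [T → . num] }  — shift
  I1: { [C' → C .] }  — accept
  I2: { [C → T . a], [C → T . c num], [C → T . c], [T → . T T c], [T → . c num num], [T → . d c a], [T → . num], [T → T . T c] }  — shift
  I3: { [T → c . num num] }  — shift
  I4: { [T → d . c a] }  — shift
  I5: { [T → num .] }  — reduce
  I6: { [T → d c . a] }  — shift
  I7: { [T → d c a .] }  — reduce
  I8: { [T → c num . num] }  — shift
  I9: { [T → c num num .] }  — reduce
  I10: { [T → . T T c], [T → . c num num], [T → . d c a], [T → . num], [T → T . T c], [T → T T . c] }  — shift
  I11: { [C → T a .] }  — reduce
  I12: { [C → T c . num], [C → T c .], [T → c . num num] }  — shift, reduce
  I13: { [C → T c num .], [T → c num . num] }  — shift, reduce
  I14: { [T → T T c .], [T → c . num num] }  — shift, reduce

No state contains more than one complete item.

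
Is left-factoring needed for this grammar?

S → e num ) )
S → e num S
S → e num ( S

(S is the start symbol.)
Yes, S has productions with common prefix 'e num'

Left-factoring is needed when two productions for the same non-terminal
share a common prefix on the right-hand side.

Productions for S:
  S → e num ) )
  S → e num S
  S → e num ( S

Found common prefix 'e num' in productions for S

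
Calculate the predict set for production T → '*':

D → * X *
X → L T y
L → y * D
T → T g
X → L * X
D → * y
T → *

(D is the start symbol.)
{ '*' }

PREDICT(T → '*') = (FIRST(RHS) \ {ε}) ∪ (FOLLOW(T) if ε ∈ FIRST(RHS), i.e. RHS ⇒* ε)
FIRST('*') = { '*' }
ε ∉ FIRST('*'), so FOLLOW(T) is not added.
PREDICT(T → '*') = { '*' }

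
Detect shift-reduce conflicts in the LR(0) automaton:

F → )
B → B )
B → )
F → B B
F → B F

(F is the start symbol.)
Yes — I5: [F → B B .] vs [B → . )]

A shift-reduce conflict occurs when an LR(0) state has both:
  - a complete (reduce) item [A → α .] (dot at the end), and
  - a shift item [B → β . c γ] (dot before a terminal).

Augment with F' → F and build the canonical LR(0) collection (I0 = CLOSURE({[F' → . F]}), then GOTO on every symbol after a dot until no new states appear). It has 7 states:
  I0: { [B → . )], [B → . B )], [F → . )], [F → . B B], [F → . B F], [F' → . F] }  — shift
  I1: { [B → ) .], [F → ) .] }  — 2 reduces
  I2: { [B → . )], [B → . B )], [B → B . )], [F → . )], [F → . B B], [F → . B F], [F → B . B], [F → B . F] }  — shift
  I3: { [F' → F .] }  — accept
  I4: { [B → ) .], [B → B ) .], [F → ) .] }  — 3 reduces
  I5: { [B → . )], [B → . B )], [B → B . )], [F → . )], [F → . B B], [F → . B F], [F → B . B], [F → B . F], [F → B B .] }  — shift, reduce
  I6: { [F → B F .] }  — reduce

I5 contains reduce item [F → B B .] and shift items [B → . )], [B → B . )], [F → . )] — shift-reduce conflict.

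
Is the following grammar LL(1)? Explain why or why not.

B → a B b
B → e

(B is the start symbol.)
For B:
  PREDICT(B → a B b) = { 'a' }
  PREDICT(B → e) = { 'e' }

All predict sets are disjoint. The grammar IS LL(1).

Answer: Yes, the grammar is LL(1).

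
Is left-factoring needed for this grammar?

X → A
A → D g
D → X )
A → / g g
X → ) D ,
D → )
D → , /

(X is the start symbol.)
No, left-factoring is not needed

Left-factoring is needed when two productions for the same non-terminal
share a common prefix on the right-hand side.

Productions for X:
  X → A
  X → ) D ,
Productions for A:
  A → D g
  A → / g g
Productions for D:
  D → X )
  D → )
  D → , /

No common prefixes found.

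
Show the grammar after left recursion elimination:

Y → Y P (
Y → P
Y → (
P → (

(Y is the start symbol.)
Y is directly left-recursive. The standard transformation for
  A → A α₁ | ... | A α_m | β₁ | ... | β_n
is
  A  → β₁ A' | ... | β_n A'
  A' → α₁ A' | ... | α_m A' | ε

Y → P becomes Y → P Y'
Y → ( becomes Y → ( Y'
Y → Y P ( becomes Y' → P ( Y'
Add Y' → ε

Productions for other non-terminals are unchanged:
  P → (

Resulting grammar:
Y → P Y'
Y → ( Y'
Y' → P ( Y'
Y' → ε
P → (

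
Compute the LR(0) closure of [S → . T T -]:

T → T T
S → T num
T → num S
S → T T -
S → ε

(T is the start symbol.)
{ [S → . T T -], [T → . T T], [T → . num S] }

To compute CLOSURE, for each item [A → α.Bβ] where B is a non-terminal, add [B → .γ] for all productions B → γ; repeat for the newly added items until nothing changes.

Start with: [S → . T T -]
  [S → . T T -] has the dot before T: add [T → . T T], [T → . num S]
No further items can be added.

CLOSURE = { [S → . T T -], [T → . T T], [T → . num S] }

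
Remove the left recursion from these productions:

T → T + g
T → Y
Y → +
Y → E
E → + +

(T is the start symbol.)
T is directly left-recursive. The standard transformation for
  A → A α₁ | ... | A α_m | β₁ | ... | β_n
is
  A  → β₁ A' | ... | β_n A'
  A' → α₁ A' | ... | α_m A' | ε

T → Y becomes T → Y T'
T → T + g becomes T' → + g T'
Add T' → ε

Productions for other non-terminals are unchanged:
  Y → +
  Y → E
  E → + +

Resulting grammar:
T → Y T'
T' → + g T'
T' → ε
Y → +
Y → E
E → + +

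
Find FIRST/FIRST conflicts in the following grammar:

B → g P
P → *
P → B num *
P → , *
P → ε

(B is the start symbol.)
A FIRST/FIRST conflict occurs when two productions N → α and N → β for the same non-terminal have FIRST(α) ∩ FIRST(β) ≠ ∅ (with ε ∈ FIRST of a nullable right-hand side, so two nullable alternatives also conflict).

FIRST sets of the non-terminals at (or reachable through a nullable prefix from) the front of some alternative:
  FIRST(B) = { 'g' }

Productions for P:
  P → *: FIRST = { '*' }
  P → B num *: FIRST = { 'g' }
  P → , *: FIRST = { ',' }
  P → ε: FIRST = { ε }
B has only one production, so no FIRST/FIRST conflict is possible there.

All alternatives of each non-terminal have pairwise disjoint FIRST sets.

Answer: No FIRST/FIRST conflicts.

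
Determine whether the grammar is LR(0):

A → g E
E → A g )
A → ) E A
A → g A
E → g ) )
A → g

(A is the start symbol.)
A grammar is LR(0) if no state in the canonical LR(0) collection has:
  - both a shift item (dot before a terminal) and a complete item (shift-reduce conflict), or
  - two or more complete items (reduce-reduce conflict; the accept item [A' → A .] counts as a complete item here).

Augment with A' → A and build the canonical LR(0) collection (I0 = CLOSURE({[A' → . A]}), then GOTO on every symbol after a dot until no new states appear). It has 14 states:
  I0: { [A → . ) E A], [A → . g A], [A → . g E], [A → . g], [A' → . A] }  — shift
  I1: { [A → ) . E A], [A → . ) E A], [A → . g A], [A → . g E], [A → . g], [E → . A g )], [E → . g ) )] }  — shift
  I2: { [A' → A .] }  — accept
  I3: { [A → . ) E A], [A → . g A], [A → . g E], [A → . g], [A → g . A], [A → g . E], [A → g .], [E → . A g )], [E → . g ) )] }  — shift, reduce
  I4: { [A → g A .], [E → A . g )] }  — shift, reduce
  I5: { [A → g E .] }  — reduce
  I6: { [A → . ) E A], [A → . g A], [A → . g E], [A → . g], [A → g . A], [A → g . E], [A → g .], [E → . A g )], [E → . g ) )], [E → g . ) )] }  — shift, reduce
  I7: { [A → ) . E A], [A → . ) E A], [A → . g A], [A → . g E], [A → . g], [E → . A g )], [E → . g ) )], [E → g ) . )] }  — shift
  I8: { [A → ) . E A], [A → . ) E A], [A → . g A], [A → . g E], [A → . g], [E → . A g )], [E → . g ) )], [E → g ) ) .] }  — shift, reduce
  I9: { [E → A . g )] }  — shift
  I10: { [A → ) E . A], [A → . ) E A], [A → . g A], [A → . g E], [A → . g] }  — shift
  I11: { [A → ) E A .] }  — reduce
  I12: { [E → A g . )] }  — shift
  I13: { [E → A g ) .] }  — reduce

Conflict in state I3:
  Shift-reduce conflict between [A → g .] and [A → . ) E A]
So the grammar is NOT LR(0).

Answer: No. Shift-reduce conflict between [A → g .] and [A → . ) E A]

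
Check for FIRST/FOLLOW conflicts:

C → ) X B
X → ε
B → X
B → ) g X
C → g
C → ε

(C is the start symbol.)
No FIRST/FOLLOW conflicts.

Nullable non-terminals: B, C, X.
FIRST sets used below: FIRST(X) = { ε }

B: nullable alternative(s) B → X; FOLLOW(B) = { $ }
  B → X: FIRST \ {ε} = { } — this is the only nullable alternative, skip
  B → ) g X: FIRST \ {ε} = { ')' } — disjoint from FOLLOW(B)

C: nullable alternative(s) C → ε; FOLLOW(C) = { $ }
  C → ) X B: FIRST \ {ε} = { ')' } — disjoint from FOLLOW(C)
  C → g: FIRST \ {ε} = { 'g' } — disjoint from FOLLOW(C)
  C → ε: FIRST \ {ε} = { } — this is the only nullable alternative, skip
X has a nullable alternative but only one production, so nothing to check.

No FIRST/FOLLOW conflicts found.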